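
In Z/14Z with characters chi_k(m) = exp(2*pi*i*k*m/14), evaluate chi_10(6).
chi_10(6) = zeta_14^60 = exp(4*I*pi/7)

Why: chi_10(6) = zeta_14^(10*6) = zeta_14^60. Since zeta_14^14 = 1, this equals zeta_14^4 = exp(2*pi*i*4/14) = exp(4*I*pi/7).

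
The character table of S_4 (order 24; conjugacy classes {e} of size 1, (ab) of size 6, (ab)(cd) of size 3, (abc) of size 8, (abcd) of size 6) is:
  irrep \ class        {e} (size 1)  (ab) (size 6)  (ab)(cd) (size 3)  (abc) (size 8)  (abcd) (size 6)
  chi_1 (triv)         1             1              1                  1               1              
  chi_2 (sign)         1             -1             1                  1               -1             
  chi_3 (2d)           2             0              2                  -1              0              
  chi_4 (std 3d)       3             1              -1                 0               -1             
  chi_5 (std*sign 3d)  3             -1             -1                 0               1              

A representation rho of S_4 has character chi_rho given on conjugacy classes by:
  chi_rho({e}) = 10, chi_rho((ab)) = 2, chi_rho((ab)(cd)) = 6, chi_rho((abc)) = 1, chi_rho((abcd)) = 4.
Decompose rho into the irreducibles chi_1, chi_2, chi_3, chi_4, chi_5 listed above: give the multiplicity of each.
Multiplicities: chi_1: 3, chi_2: 0, chi_3: 2, chi_4: 0, chi_5: 1.

Explanation: Use <chi_rho, chi> = (1/|G|) sum_C |C| * chi_rho(C) * conj(chi(C)) with |G| = 24 for each irreducible chi in the table:
  <chi_rho, chi_1> = (1/24)[1*(10)*conj(1) + 6*(2)*conj(1) + 3*(6)*conj(1) + 8*(1)*conj(1) + 6*(4)*conj(1)]
      = (1/24)[(10) + (12) + (18) + (8) + (24)] = 72/24 = 3
  <chi_rho, chi_2> = (1/24)[1*(10)*conj(1) + 6*(2)*conj(-1) + 3*(6)*conj(1) + 8*(1)*conj(1) + 6*(4)*conj(-1)]
      = (1/24)[(10) + (-12) + (18) + (8) + (-24)] = 0/24 = 0
  <chi_rho, chi_3> = (1/24)[1*(10)*conj(2) + 6*(2)*conj(0) + 3*(6)*conj(2) + 8*(1)*conj(-1) + 6*(4)*conj(0)]
      = (1/24)[(20) + (0) + (36) + (-8) + (0)] = 48/24 = 2
  <chi_rho, chi_4> = (1/24)[1*(10)*conj(3) + 6*(2)*conj(1) + 3*(6)*conj(-1) + 8*(1)*conj(0) + 6*(4)*conj(-1)]
      = (1/24)[(30) + (12) + (-18) + (0) + (-24)] = 0/24 = 0
  <chi_rho, chi_5> = (1/24)[1*(10)*conj(3) + 6*(2)*conj(-1) + 3*(6)*conj(-1) + 8*(1)*conj(0) + 6*(4)*conj(1)]
      = (1/24)[(30) + (-12) + (-18) + (0) + (24)] = 24/24 = 1
Dimension check: dim(rho) = sum (mult * dim) = 3*1 + 0*1 + 2*2 + 0*3 + 1*3 = 10 = chi_rho(e) = 10.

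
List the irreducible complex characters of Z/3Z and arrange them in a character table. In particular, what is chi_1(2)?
Character table of Z/3Z (irreps indexed chi_0,...,chi_2 with chi_k(m) = zeta_3^(k*m), zeta_3 = exp(2*pi*i/3)):
  irrep \ class  {0} (size 1)  {1} (size 1)    {2} (size 1)  
  chi_0          1             1               1             
  chi_1          1             exp(2*I*pi/3)   exp(-2*I*pi/3)
  chi_2          1             exp(-2*I*pi/3)  exp(2*I*pi/3) 

Spot check: chi_1(2) = zeta_3^(1*2) = zeta_3^2 = exp(-2*I*pi/3).

Derivation: Z/3Z is abelian, so all 3 irreducible complex representations are 1-dimensional. They are given by chi_k(m) = zeta_3^(k*m) for k = 0,...,2. Row orthogonality: sum_m chi_k(m) conj(chi_l(m)) = 3 * [k = l].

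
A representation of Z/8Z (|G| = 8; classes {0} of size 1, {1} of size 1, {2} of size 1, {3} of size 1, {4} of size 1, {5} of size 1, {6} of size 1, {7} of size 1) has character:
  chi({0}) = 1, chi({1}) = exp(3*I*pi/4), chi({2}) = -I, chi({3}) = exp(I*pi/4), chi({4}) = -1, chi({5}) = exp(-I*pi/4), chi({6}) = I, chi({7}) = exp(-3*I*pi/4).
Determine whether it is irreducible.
Irreducible: <chi, chi> = 1.

<chi, chi> = (1/|G|) sum_C |C| * |chi(C)|^2 = (1/8)[1*|1|^2 + 1*|exp(3*I*pi/4)|^2 + 1*|-I|^2 + 1*|exp(I*pi/4)|^2 + 1*|-1|^2 + 1*|exp(-I*pi/4)|^2 + 1*|I|^2 + 1*|exp(-3*I*pi/4)|^2]
  = (1/8)[(1) + (1) + (1) + (1) + (1) + (1) + (1) + (1)] = 8/8 = 1.
(Exp terms are combined using exp(i*s)*conj(exp(i*t)) = exp(i*(s-t)), and sums of them are collapsed using the identity that for every m > 1 the m distinct m-th roots of unity sum to 0, e.g. 1 + exp(2*I*pi/3) + exp(-2*I*pi/3) = 0.)
A character is irreducible iff <chi, chi> = 1, so this representation is irreducible.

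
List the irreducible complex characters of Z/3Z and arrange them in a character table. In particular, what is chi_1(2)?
Character table of Z/3Z (irreps indexed chi_0,...,chi_2 with chi_k(m) = zeta_3^(k*m), zeta_3 = exp(2*pi*i/3)):
  irrep \ class  {0} (size 1)  {1} (size 1)    {2} (size 1)  
  chi_0          1             1               1             
  chi_1          1             exp(2*I*pi/3)   exp(-2*I*pi/3)
  chi_2          1             exp(-2*I*pi/3)  exp(2*I*pi/3) 

Spot check: chi_1(2) = zeta_3^(1*2) = zeta_3^2 = exp(-2*I*pi/3).

Details: Z/3Z is abelian, so all 3 irreducible complex representations are 1-dimensional. They are given by chi_k(m) = zeta_3^(k*m) for k = 0,...,2. Row orthogonality: sum_m chi_k(m) conj(chi_l(m)) = 3 * [k = l].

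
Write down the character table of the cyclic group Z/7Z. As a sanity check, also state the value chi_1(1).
Character table of Z/7Z (irreps indexed chi_0,...,chi_6 with chi_k(m) = zeta_7^(k*m), zeta_7 = exp(2*pi*i/7)):
  irrep \ class  {0} (size 1)  {1} (size 1)    {2} (size 1)    {3} (size 1)    {4} (size 1)    {5} (size 1)    {6} (size 1)  
  chi_0          1             1               1               1               1               1               1             
  chi_1          1             exp(2*I*pi/7)   exp(4*I*pi/7)   exp(6*I*pi/7)   exp(-6*I*pi/7)  exp(-4*I*pi/7)  exp(-2*I*pi/7)
  chi_2          1             exp(4*I*pi/7)   exp(-6*I*pi/7)  exp(-2*I*pi/7)  exp(2*I*pi/7)   exp(6*I*pi/7)   exp(-4*I*pi/7)
  chi_3          1             exp(6*I*pi/7)   exp(-2*I*pi/7)  exp(4*I*pi/7)   exp(-4*I*pi/7)  exp(2*I*pi/7)   exp(-6*I*pi/7)
  chi_4          1             exp(-6*I*pi/7)  exp(2*I*pi/7)   exp(-4*I*pi/7)  exp(4*I*pi/7)   exp(-2*I*pi/7)  exp(6*I*pi/7) 
  chi_5          1             exp(-4*I*pi/7)  exp(6*I*pi/7)   exp(2*I*pi/7)   exp(-2*I*pi/7)  exp(-6*I*pi/7)  exp(4*I*pi/7) 
  chi_6          1             exp(-2*I*pi/7)  exp(-4*I*pi/7)  exp(-6*I*pi/7)  exp(6*I*pi/7)   exp(4*I*pi/7)   exp(2*I*pi/7) 

Spot check: chi_1(1) = zeta_7^(1*1) = zeta_7^1 = exp(2*I*pi/7).

Working: Z/7Z is abelian, so all 7 irreducible complex representations are 1-dimensional. They are given by chi_k(m) = zeta_7^(k*m) for k = 0,...,6. Row orthogonality: sum_m chi_k(m) conj(chi_l(m)) = 7 * [k = l].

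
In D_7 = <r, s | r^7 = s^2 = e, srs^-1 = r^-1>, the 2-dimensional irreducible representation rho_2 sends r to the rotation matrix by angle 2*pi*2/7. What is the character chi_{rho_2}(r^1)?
chi_{rho_2}(r^1) = 2*cos(2*pi*2*1/7) = -2*cos(3*pi/7)

Argument: rho_2(r^1) is rotation by angle 2*pi*2*1/7, whose trace is 2*cos(2*pi*2*1/7) = -2*cos(3*pi/7).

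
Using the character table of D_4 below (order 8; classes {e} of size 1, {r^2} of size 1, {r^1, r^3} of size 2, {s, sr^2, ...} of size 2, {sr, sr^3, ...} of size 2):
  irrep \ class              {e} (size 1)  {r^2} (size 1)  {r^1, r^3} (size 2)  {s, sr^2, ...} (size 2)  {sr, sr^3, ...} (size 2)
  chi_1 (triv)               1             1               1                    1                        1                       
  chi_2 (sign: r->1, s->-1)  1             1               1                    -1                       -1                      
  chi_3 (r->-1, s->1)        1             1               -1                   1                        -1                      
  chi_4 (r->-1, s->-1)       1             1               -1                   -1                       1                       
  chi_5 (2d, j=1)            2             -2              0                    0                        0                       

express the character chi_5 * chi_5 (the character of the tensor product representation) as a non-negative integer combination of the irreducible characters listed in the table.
chi_5 tensor chi_5 = chi_1 + chi_2 + chi_3 + chi_4 (all other irreducibles have multiplicity 0).

Argument: The character of a tensor product is the pointwise product (chi_5 * chi_5)(C) = chi_5(C) * chi_5(C):
  {e}: (2)*(2), {r^2}: (-2)*(-2), {r^1, r^3}: (0)*(0), {s, sr^2, ...}: (0)*(0), {sr, sr^3, ...}: (0)*(0)
so (chi_5 * chi_5) takes values
  {e} -> 4, {r^2} -> 4, {r^1, r^3} -> 0, {s, sr^2, ...} -> 0, {sr, sr^3, ...} -> 0.
Now take the inner product of this character with each irreducible chi from the table, <chi_5*chi_5, chi> = (1/8) sum_C |C| (chi_5*chi_5)(C) conj(chi(C)):
  <chi_5*chi_5, chi_1> = (1/8)[1*(4)*conj(1) + 1*(4)*conj(1) + 2*(0)*conj(1) + 2*(0)*conj(1) + 2*(0)*conj(1)]
      = (1/8)[(4) + (4) + (0) + (0) + (0)] = 8/8 = 1
  <chi_5*chi_5, chi_2> = (1/8)[1*(4)*conj(1) + 1*(4)*conj(1) + 2*(0)*conj(1) + 2*(0)*conj(-1) + 2*(0)*conj(-1)]
      = (1/8)[(4) + (4) + (0) + (0) + (0)] = 8/8 = 1
  <chi_5*chi_5, chi_3> = (1/8)[1*(4)*conj(1) + 1*(4)*conj(1) + 2*(0)*conj(-1) + 2*(0)*conj(1) + 2*(0)*conj(-1)]
      = (1/8)[(4) + (4) + (0) + (0) + (0)] = 8/8 = 1
  <chi_5*chi_5, chi_4> = (1/8)[1*(4)*conj(1) + 1*(4)*conj(1) + 2*(0)*conj(-1) + 2*(0)*conj(-1) + 2*(0)*conj(1)]
      = (1/8)[(4) + (4) + (0) + (0) + (0)] = 8/8 = 1
  <chi_5*chi_5, chi_5> = (1/8)[1*(4)*conj(2) + 1*(4)*conj(-2) + 2*(0)*conj(0) + 2*(0)*conj(0) + 2*(0)*conj(0)]
      = (1/8)[(8) + (-8) + (0) + (0) + (0)] = 0/8 = 0
Hence the multiplicities are chi_1: 1, chi_2: 1, chi_3: 1, chi_4: 1. Dimension check: dim(chi_5)*dim(chi_5) = 2*2 = 4 and sum (mult * dim) = 1*1 + 1*1 + 1*1 + 1*1 = 4.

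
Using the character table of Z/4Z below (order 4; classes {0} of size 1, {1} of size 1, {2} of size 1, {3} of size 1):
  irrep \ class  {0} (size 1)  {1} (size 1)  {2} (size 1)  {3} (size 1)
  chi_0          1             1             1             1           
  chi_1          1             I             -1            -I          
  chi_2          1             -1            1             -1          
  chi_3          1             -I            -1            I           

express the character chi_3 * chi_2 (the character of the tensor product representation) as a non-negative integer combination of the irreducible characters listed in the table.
chi_3 tensor chi_2 = chi_1 (all other irreducibles have multiplicity 0).

Details: The character of a tensor product is the pointwise product (chi_3 * chi_2)(C) = chi_3(C) * chi_2(C):
  {0}: (1)*(1), {1}: (-I)*(-1), {2}: (-1)*(1), {3}: (I)*(-1)
so (chi_3 * chi_2) takes values
  {0} -> 1, {1} -> I, {2} -> -1, {3} -> -I.
Now take the inner product of this character with each irreducible chi from the table, <chi_3*chi_2, chi> = (1/4) sum_C |C| (chi_3*chi_2)(C) conj(chi(C)):
  <chi_3*chi_2, chi_0> = (1/4)[1*(1)*conj(1) + 1*(I)*conj(1) + 1*(-1)*conj(1) + 1*(-I)*conj(1)]
      = (1/4)[(1) + (I) + (-1) + (-I)] = 0/4 = 0
  <chi_3*chi_2, chi_1> = (1/4)[1*(1)*conj(1) + 1*(I)*conj(I) + 1*(-1)*conj(-1) + 1*(-I)*conj(-I)]
      = (1/4)[(1) + (1) + (1) + (1)] = 4/4 = 1
  <chi_3*chi_2, chi_2> = (1/4)[1*(1)*conj(1) + 1*(I)*conj(-1) + 1*(-1)*conj(1) + 1*(-I)*conj(-1)]
      = (1/4)[(1) + (-I) + (-1) + (I)] = 0/4 = 0
  <chi_3*chi_2, chi_3> = (1/4)[1*(1)*conj(1) + 1*(I)*conj(-I) + 1*(-1)*conj(-1) + 1*(-I)*conj(I)]
      = (1/4)[(1) + (-1) + (1) + (-1)] = 0/4 = 0
(Exp terms are combined using exp(i*s)*conj(exp(i*t)) = exp(i*(s-t)), and sums of them are collapsed using the identity that for every m > 1 the m distinct m-th roots of unity sum to 0, e.g. 1 + exp(2*I*pi/3) + exp(-2*I*pi/3) = 0.)
Hence the multiplicities are chi_1: 1. Dimension check: dim(chi_3)*dim(chi_2) = 1*1 = 1 and sum (mult * dim) = 1*1 = 1.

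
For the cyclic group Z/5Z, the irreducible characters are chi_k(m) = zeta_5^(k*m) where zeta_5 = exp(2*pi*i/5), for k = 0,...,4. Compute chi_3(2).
chi_3(2) = zeta_5^6 = exp(2*I*pi/5)

Details: chi_3(2) = zeta_5^(3*2) = zeta_5^6. Since zeta_5^5 = 1, this equals zeta_5^1 = exp(2*pi*i*1/5) = exp(2*I*pi/5).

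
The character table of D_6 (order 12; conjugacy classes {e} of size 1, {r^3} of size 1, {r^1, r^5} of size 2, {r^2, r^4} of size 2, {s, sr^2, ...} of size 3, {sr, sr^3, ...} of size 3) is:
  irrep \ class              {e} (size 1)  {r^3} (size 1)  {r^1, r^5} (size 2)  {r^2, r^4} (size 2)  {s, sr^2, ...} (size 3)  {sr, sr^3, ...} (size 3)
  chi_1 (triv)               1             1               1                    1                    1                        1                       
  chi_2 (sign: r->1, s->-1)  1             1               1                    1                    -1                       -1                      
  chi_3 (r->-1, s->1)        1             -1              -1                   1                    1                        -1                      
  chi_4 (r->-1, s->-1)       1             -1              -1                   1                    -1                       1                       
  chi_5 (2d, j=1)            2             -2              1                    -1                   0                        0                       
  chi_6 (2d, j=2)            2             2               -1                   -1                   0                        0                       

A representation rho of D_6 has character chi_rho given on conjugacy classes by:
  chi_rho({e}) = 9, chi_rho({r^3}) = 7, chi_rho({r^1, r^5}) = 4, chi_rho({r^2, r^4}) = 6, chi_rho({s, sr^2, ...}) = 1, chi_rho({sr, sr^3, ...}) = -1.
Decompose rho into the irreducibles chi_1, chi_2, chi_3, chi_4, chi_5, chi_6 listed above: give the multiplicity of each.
Multiplicities: chi_1: 3, chi_2: 3, chi_3: 1, chi_4: 0, chi_5: 0, chi_6: 1.

Details: Use <chi_rho, chi> = (1/|G|) sum_C |C| * chi_rho(C) * conj(chi(C)) with |G| = 12 for each irreducible chi in the table:
  <chi_rho, chi_1> = (1/12)[1*(9)*conj(1) + 1*(7)*conj(1) + 2*(4)*conj(1) + 2*(6)*conj(1) + 3*(1)*conj(1) + 3*(-1)*conj(1)]
      = (1/12)[(9) + (7) + (8) + (12) + (3) + (-3)] = 36/12 = 3
  <chi_rho, chi_2> = (1/12)[1*(9)*conj(1) + 1*(7)*conj(1) + 2*(4)*conj(1) + 2*(6)*conj(1) + 3*(1)*conj(-1) + 3*(-1)*conj(-1)]
      = (1/12)[(9) + (7) + (8) + (12) + (-3) + (3)] = 36/12 = 3
  <chi_rho, chi_3> = (1/12)[1*(9)*conj(1) + 1*(7)*conj(-1) + 2*(4)*conj(-1) + 2*(6)*conj(1) + 3*(1)*conj(1) + 3*(-1)*conj(-1)]
      = (1/12)[(9) + (-7) + (-8) + (12) + (3) + (3)] = 12/12 = 1
  <chi_rho, chi_4> = (1/12)[1*(9)*conj(1) + 1*(7)*conj(-1) + 2*(4)*conj(-1) + 2*(6)*conj(1) + 3*(1)*conj(-1) + 3*(-1)*conj(1)]
      = (1/12)[(9) + (-7) + (-8) + (12) + (-3) + (-3)] = 0/12 = 0
  <chi_rho, chi_5> = (1/12)[1*(9)*conj(2) + 1*(7)*conj(-2) + 2*(4)*conj(1) + 2*(6)*conj(-1) + 3*(1)*conj(0) + 3*(-1)*conj(0)]
      = (1/12)[(18) + (-14) + (8) + (-12) + (0) + (0)] = 0/12 = 0
  <chi_rho, chi_6> = (1/12)[1*(9)*conj(2) + 1*(7)*conj(2) + 2*(4)*conj(-1) + 2*(6)*conj(-1) + 3*(1)*conj(0) + 3*(-1)*conj(0)]
      = (1/12)[(18) + (14) + (-8) + (-12) + (0) + (0)] = 12/12 = 1
Dimension check: dim(rho) = sum (mult * dim) = 3*1 + 3*1 + 1*1 + 0*1 + 0*2 + 1*2 = 9 = chi_rho(e) = 9.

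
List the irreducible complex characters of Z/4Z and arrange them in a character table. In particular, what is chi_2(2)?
Character table of Z/4Z (irreps indexed chi_0,...,chi_3 with chi_k(m) = zeta_4^(k*m), zeta_4 = exp(2*pi*i/4)):
  irrep \ class  {0} (size 1)  {1} (size 1)  {2} (size 1)  {3} (size 1)
  chi_0          1             1             1             1           
  chi_1          1             I             -1            -I          
  chi_2          1             -1            1             -1          
  chi_3          1             -I            -1            I           

Spot check: chi_2(2) = zeta_4^(2*2) = zeta_4^4 = 1.

Justification: Z/4Z is abelian, so all 4 irreducible complex representations are 1-dimensional. They are given by chi_k(m) = zeta_4^(k*m) for k = 0,...,3. Row orthogonality: sum_m chi_k(m) conj(chi_l(m)) = 4 * [k = l].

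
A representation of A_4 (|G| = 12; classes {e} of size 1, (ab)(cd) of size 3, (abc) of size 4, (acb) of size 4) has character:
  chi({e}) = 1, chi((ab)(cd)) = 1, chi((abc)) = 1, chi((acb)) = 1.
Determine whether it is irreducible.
Irreducible: <chi, chi> = 1.

Working: <chi, chi> = (1/|G|) sum_C |C| * |chi(C)|^2 = (1/12)[1*|1|^2 + 3*|1|^2 + 4*|1|^2 + 4*|1|^2]
  = (1/12)[(1) + (3) + (4) + (4)] = 12/12 = 1.
(Exp terms are combined using exp(i*s)*conj(exp(i*t)) = exp(i*(s-t)), and sums of them are collapsed using the identity that for every m > 1 the m distinct m-th roots of unity sum to 0, e.g. 1 + exp(2*I*pi/3) + exp(-2*I*pi/3) = 0.)
A character is irreducible iff <chi, chi> = 1, so this representation is irreducible.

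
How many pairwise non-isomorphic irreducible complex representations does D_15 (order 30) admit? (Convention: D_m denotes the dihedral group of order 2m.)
9

The number of irreducible complex representations of a finite group equals its number of conjugacy classes. D_15 has 9 conjugacy classes ((n+3)/2 for n odd), so D_15 (order 30) has exactly 9 irreducible complex representations.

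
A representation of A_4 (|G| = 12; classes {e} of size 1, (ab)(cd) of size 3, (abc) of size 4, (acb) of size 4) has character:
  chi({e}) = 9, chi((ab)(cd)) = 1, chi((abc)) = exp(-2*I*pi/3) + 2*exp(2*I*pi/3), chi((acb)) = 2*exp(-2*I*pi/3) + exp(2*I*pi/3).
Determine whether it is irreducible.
Not irreducible (reducible): <chi, chi> = 9 > 1.

Derivation: <chi, chi> = (1/|G|) sum_C |C| * |chi(C)|^2 = (1/12)[1*|9|^2 + 3*|1|^2 + 4*|exp(-2*I*pi/3) + 2*exp(2*I*pi/3)|^2 + 4*|2*exp(-2*I*pi/3) + exp(2*I*pi/3)|^2]
  = (1/12)[(81) + (3) + (12) + (12)] = 108/12 = 9.
(Exp terms are combined using exp(i*s)*conj(exp(i*t)) = exp(i*(s-t)), and sums of them are collapsed using the identity that for every m > 1 the m distinct m-th roots of unity sum to 0, e.g. 1 + exp(2*I*pi/3) + exp(-2*I*pi/3) = 0.)
A character is irreducible iff <chi, chi> = 1, so this representation is reducible.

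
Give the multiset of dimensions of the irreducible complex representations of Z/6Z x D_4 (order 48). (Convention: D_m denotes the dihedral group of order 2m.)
Dimensions: 1, 1, 1, 1, 1, 1, 1, 1, 1, 1, 1, 1, 1, 1, 1, 1, 1, 1, 1, 1, 1, 1, 1, 1, 2, 2, 2, 2, 2, 2

Justification: There are 30 irreducibles (= number of conjugacy classes). Their dimensions d_i satisfy sum d_i^2 = |G| = 48: 1 + 1 + 1 + 1 + 1 + 1 + 1 + 1 + 1 + 1 + 1 + 1 + 1 + 1 + 1 + 1 + 1 + 1 + 1 + 1 + 1 + 1 + 1 + 1 + 4 + 4 + 4 + 4 + 4 + 4 = 48. (For the product with Z/6Z: each of the 6 1-dim characters of Z/6Z tensors with each irrep of D_4, giving 6 copies of each D_4-dimension.)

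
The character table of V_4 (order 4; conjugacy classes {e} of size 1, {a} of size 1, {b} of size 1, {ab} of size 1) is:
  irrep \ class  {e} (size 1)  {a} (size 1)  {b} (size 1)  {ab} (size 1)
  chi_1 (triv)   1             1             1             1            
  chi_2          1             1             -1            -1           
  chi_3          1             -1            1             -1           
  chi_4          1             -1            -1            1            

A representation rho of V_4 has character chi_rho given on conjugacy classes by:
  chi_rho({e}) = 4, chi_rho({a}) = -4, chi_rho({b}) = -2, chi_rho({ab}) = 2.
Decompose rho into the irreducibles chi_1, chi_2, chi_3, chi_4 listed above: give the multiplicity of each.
Multiplicities: chi_1: 0, chi_2: 0, chi_3: 1, chi_4: 3.

Derivation: Use <chi_rho, chi> = (1/|G|) sum_C |C| * chi_rho(C) * conj(chi(C)) with |G| = 4 for each irreducible chi in the table:
  <chi_rho, chi_1> = (1/4)[1*(4)*conj(1) + 1*(-4)*conj(1) + 1*(-2)*conj(1) + 1*(2)*conj(1)]
      = (1/4)[(4) + (-4) + (-2) + (2)] = 0/4 = 0
  <chi_rho, chi_2> = (1/4)[1*(4)*conj(1) + 1*(-4)*conj(1) + 1*(-2)*conj(-1) + 1*(2)*conj(-1)]
      = (1/4)[(4) + (-4) + (2) + (-2)] = 0/4 = 0
  <chi_rho, chi_3> = (1/4)[1*(4)*conj(1) + 1*(-4)*conj(-1) + 1*(-2)*conj(1) + 1*(2)*conj(-1)]
      = (1/4)[(4) + (4) + (-2) + (-2)] = 4/4 = 1
  <chi_rho, chi_4> = (1/4)[1*(4)*conj(1) + 1*(-4)*conj(-1) + 1*(-2)*conj(-1) + 1*(2)*conj(1)]
      = (1/4)[(4) + (4) + (2) + (2)] = 12/4 = 3
Dimension check: dim(rho) = sum (mult * dim) = 0*1 + 0*1 + 1*1 + 3*1 = 4 = chi_rho(e) = 4.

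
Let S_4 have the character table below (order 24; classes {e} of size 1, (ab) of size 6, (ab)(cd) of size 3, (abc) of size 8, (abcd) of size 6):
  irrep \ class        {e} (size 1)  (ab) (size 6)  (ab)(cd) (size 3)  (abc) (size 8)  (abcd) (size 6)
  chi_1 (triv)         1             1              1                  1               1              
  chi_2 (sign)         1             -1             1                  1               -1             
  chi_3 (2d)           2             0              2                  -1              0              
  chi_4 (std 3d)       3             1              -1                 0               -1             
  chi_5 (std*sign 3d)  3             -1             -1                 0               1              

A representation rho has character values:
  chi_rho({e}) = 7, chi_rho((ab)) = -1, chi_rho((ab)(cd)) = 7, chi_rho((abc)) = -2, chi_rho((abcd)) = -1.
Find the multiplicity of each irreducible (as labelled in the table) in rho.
Multiplicities: chi_1: 0, chi_2: 1, chi_3: 3, chi_4: 0, chi_5: 0.

Reasoning: Use <chi_rho, chi> = (1/|G|) sum_C |C| * chi_rho(C) * conj(chi(C)) with |G| = 24 for each irreducible chi in the table:
  <chi_rho, chi_1> = (1/24)[1*(7)*conj(1) + 6*(-1)*conj(1) + 3*(7)*conj(1) + 8*(-2)*conj(1) + 6*(-1)*conj(1)]
      = (1/24)[(7) + (-6) + (21) + (-16) + (-6)] = 0/24 = 0
  <chi_rho, chi_2> = (1/24)[1*(7)*conj(1) + 6*(-1)*conj(-1) + 3*(7)*conj(1) + 8*(-2)*conj(1) + 6*(-1)*conj(-1)]
      = (1/24)[(7) + (6) + (21) + (-16) + (6)] = 24/24 = 1
  <chi_rho, chi_3> = (1/24)[1*(7)*conj(2) + 6*(-1)*conj(0) + 3*(7)*conj(2) + 8*(-2)*conj(-1) + 6*(-1)*conj(0)]
      = (1/24)[(14) + (0) + (42) + (16) + (0)] = 72/24 = 3
  <chi_rho, chi_4> = (1/24)[1*(7)*conj(3) + 6*(-1)*conj(1) + 3*(7)*conj(-1) + 8*(-2)*conj(0) + 6*(-1)*conj(-1)]
      = (1/24)[(21) + (-6) + (-21) + (0) + (6)] = 0/24 = 0
  <chi_rho, chi_5> = (1/24)[1*(7)*conj(3) + 6*(-1)*conj(-1) + 3*(7)*conj(-1) + 8*(-2)*conj(0) + 6*(-1)*conj(1)]
      = (1/24)[(21) + (6) + (-21) + (0) + (-6)] = 0/24 = 0
Dimension check: dim(rho) = sum (mult * dim) = 0*1 + 1*1 + 3*2 + 0*3 + 0*3 = 7 = chi_rho(e) = 7.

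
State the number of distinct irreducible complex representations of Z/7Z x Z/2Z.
14

Argument: The number of irreducible complex representations of a finite group equals its number of conjugacy classes. Z/7Z x Z/2Z is abelian of order 14, so every element is its own conjugacy class: 14 classes, so Z/7Z x Z/2Z (order 14) has exactly 14 irreducible complex representations.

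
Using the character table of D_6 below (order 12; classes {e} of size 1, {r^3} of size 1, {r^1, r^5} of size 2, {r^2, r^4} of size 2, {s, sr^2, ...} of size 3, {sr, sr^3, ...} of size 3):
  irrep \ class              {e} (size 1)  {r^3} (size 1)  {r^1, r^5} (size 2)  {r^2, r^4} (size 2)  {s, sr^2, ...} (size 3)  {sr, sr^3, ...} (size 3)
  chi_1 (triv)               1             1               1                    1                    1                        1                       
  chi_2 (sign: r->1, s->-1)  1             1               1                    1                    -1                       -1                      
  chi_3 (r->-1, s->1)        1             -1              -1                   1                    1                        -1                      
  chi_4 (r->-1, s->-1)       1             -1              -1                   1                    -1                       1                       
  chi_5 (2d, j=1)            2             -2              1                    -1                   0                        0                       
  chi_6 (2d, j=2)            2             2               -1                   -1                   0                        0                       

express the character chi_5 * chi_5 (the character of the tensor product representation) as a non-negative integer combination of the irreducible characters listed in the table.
chi_5 tensor chi_5 = chi_1 + chi_2 + chi_6 (all other irreducibles have multiplicity 0).

Argument: The character of a tensor product is the pointwise product (chi_5 * chi_5)(C) = chi_5(C) * chi_5(C):
  {e}: (2)*(2), {r^3}: (-2)*(-2), {r^1, r^5}: (1)*(1), {r^2, r^4}: (-1)*(-1), {s, sr^2, ...}: (0)*(0), {sr, sr^3, ...}: (0)*(0)
so (chi_5 * chi_5) takes values
  {e} -> 4, {r^3} -> 4, {r^1, r^5} -> 1, {r^2, r^4} -> 1, {s, sr^2, ...} -> 0, {sr, sr^3, ...} -> 0.
Now take the inner product of this character with each irreducible chi from the table, <chi_5*chi_5, chi> = (1/12) sum_C |C| (chi_5*chi_5)(C) conj(chi(C)):
  <chi_5*chi_5, chi_1> = (1/12)[1*(4)*conj(1) + 1*(4)*conj(1) + 2*(1)*conj(1) + 2*(1)*conj(1) + 3*(0)*conj(1) + 3*(0)*conj(1)]
      = (1/12)[(4) + (4) + (2) + (2) + (0) + (0)] = 12/12 = 1
  <chi_5*chi_5, chi_2> = (1/12)[1*(4)*conj(1) + 1*(4)*conj(1) + 2*(1)*conj(1) + 2*(1)*conj(1) + 3*(0)*conj(-1) + 3*(0)*conj(-1)]
      = (1/12)[(4) + (4) + (2) + (2) + (0) + (0)] = 12/12 = 1
  <chi_5*chi_5, chi_3> = (1/12)[1*(4)*conj(1) + 1*(4)*conj(-1) + 2*(1)*conj(-1) + 2*(1)*conj(1) + 3*(0)*conj(1) + 3*(0)*conj(-1)]
      = (1/12)[(4) + (-4) + (-2) + (2) + (0) + (0)] = 0/12 = 0
  <chi_5*chi_5, chi_4> = (1/12)[1*(4)*conj(1) + 1*(4)*conj(-1) + 2*(1)*conj(-1) + 2*(1)*conj(1) + 3*(0)*conj(-1) + 3*(0)*conj(1)]
      = (1/12)[(4) + (-4) + (-2) + (2) + (0) + (0)] = 0/12 = 0
  <chi_5*chi_5, chi_5> = (1/12)[1*(4)*conj(2) + 1*(4)*conj(-2) + 2*(1)*conj(1) + 2*(1)*conj(-1) + 3*(0)*conj(0) + 3*(0)*conj(0)]
      = (1/12)[(8) + (-8) + (2) + (-2) + (0) + (0)] = 0/12 = 0
  <chi_5*chi_5, chi_6> = (1/12)[1*(4)*conj(2) + 1*(4)*conj(2) + 2*(1)*conj(-1) + 2*(1)*conj(-1) + 3*(0)*conj(0) + 3*(0)*conj(0)]
      = (1/12)[(8) + (8) + (-2) + (-2) + (0) + (0)] = 12/12 = 1
Hence the multiplicities are chi_1: 1, chi_2: 1, chi_6: 1. Dimension check: dim(chi_5)*dim(chi_5) = 2*2 = 4 and sum (mult * dim) = 1*1 + 1*1 + 1*2 = 4.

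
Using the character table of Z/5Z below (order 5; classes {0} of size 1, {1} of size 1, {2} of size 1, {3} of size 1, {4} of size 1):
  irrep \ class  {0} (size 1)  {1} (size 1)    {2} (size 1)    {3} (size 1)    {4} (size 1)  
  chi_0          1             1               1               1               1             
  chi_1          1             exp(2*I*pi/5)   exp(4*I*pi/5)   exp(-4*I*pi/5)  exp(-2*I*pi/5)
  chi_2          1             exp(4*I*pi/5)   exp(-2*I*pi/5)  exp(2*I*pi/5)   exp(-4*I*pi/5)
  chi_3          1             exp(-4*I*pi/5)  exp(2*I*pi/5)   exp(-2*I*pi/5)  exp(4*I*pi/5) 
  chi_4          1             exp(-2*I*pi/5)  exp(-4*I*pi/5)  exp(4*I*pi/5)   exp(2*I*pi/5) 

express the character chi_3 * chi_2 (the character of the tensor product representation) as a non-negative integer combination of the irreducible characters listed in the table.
chi_3 tensor chi_2 = chi_0 (all other irreducibles have multiplicity 0).

Working: The character of a tensor product is the pointwise product (chi_3 * chi_2)(C) = chi_3(C) * chi_2(C):
  {0}: (1)*(1), {1}: (exp(-4*I*pi/5))*(exp(4*I*pi/5)), {2}: (exp(2*I*pi/5))*(exp(-2*I*pi/5)), {3}: (exp(-2*I*pi/5))*(exp(2*I*pi/5)), {4}: (exp(4*I*pi/5))*(exp(-4*I*pi/5))
so (chi_3 * chi_2) takes values
  {0} -> 1, {1} -> 1, {2} -> 1, {3} -> 1, {4} -> 1.
Now take the inner product of this character with each irreducible chi from the table, <chi_3*chi_2, chi> = (1/5) sum_C |C| (chi_3*chi_2)(C) conj(chi(C)):
  <chi_3*chi_2, chi_0> = (1/5)[1*(1)*conj(1) + 1*(1)*conj(1) + 1*(1)*conj(1) + 1*(1)*conj(1) + 1*(1)*conj(1)]
      = (1/5)[(1) + (1) + (1) + (1) + (1)] = 5/5 = 1
  <chi_3*chi_2, chi_1> = (1/5)[1*(1)*conj(1) + 1*(1)*conj(exp(2*I*pi/5)) + 1*(1)*conj(exp(4*I*pi/5)) + 1*(1)*conj(exp(-4*I*pi/5)) + 1*(1)*conj(exp(-2*I*pi/5))]
      = (1/5)[(1) + (exp(-2*I*pi/5)) + (exp(-4*I*pi/5)) + (exp(4*I*pi/5)) + (exp(2*I*pi/5))] = 0/5 = 0
  <chi_3*chi_2, chi_2> = (1/5)[1*(1)*conj(1) + 1*(1)*conj(exp(4*I*pi/5)) + 1*(1)*conj(exp(-2*I*pi/5)) + 1*(1)*conj(exp(2*I*pi/5)) + 1*(1)*conj(exp(-4*I*pi/5))]
      = (1/5)[(1) + (exp(-4*I*pi/5)) + (exp(2*I*pi/5)) + (exp(-2*I*pi/5)) + (exp(4*I*pi/5))] = 0/5 = 0
  <chi_3*chi_2, chi_3> = (1/5)[1*(1)*conj(1) + 1*(1)*conj(exp(-4*I*pi/5)) + 1*(1)*conj(exp(2*I*pi/5)) + 1*(1)*conj(exp(-2*I*pi/5)) + 1*(1)*conj(exp(4*I*pi/5))]
      = (1/5)[(1) + (exp(4*I*pi/5)) + (exp(-2*I*pi/5)) + (exp(2*I*pi/5)) + (exp(-4*I*pi/5))] = 0/5 = 0
  <chi_3*chi_2, chi_4> = (1/5)[1*(1)*conj(1) + 1*(1)*conj(exp(-2*I*pi/5)) + 1*(1)*conj(exp(-4*I*pi/5)) + 1*(1)*conj(exp(4*I*pi/5)) + 1*(1)*conj(exp(2*I*pi/5))]
      = (1/5)[(1) + (exp(2*I*pi/5)) + (exp(4*I*pi/5)) + (exp(-4*I*pi/5)) + (exp(-2*I*pi/5))] = 0/5 = 0
(Exp terms are combined using exp(i*s)*conj(exp(i*t)) = exp(i*(s-t)), and sums of them are collapsed using the identity that for every m > 1 the m distinct m-th roots of unity sum to 0, e.g. 1 + exp(2*I*pi/3) + exp(-2*I*pi/3) = 0.)
Hence the multiplicities are chi_0: 1. Dimension check: dim(chi_3)*dim(chi_2) = 1*1 = 1 and sum (mult * dim) = 1*1 = 1.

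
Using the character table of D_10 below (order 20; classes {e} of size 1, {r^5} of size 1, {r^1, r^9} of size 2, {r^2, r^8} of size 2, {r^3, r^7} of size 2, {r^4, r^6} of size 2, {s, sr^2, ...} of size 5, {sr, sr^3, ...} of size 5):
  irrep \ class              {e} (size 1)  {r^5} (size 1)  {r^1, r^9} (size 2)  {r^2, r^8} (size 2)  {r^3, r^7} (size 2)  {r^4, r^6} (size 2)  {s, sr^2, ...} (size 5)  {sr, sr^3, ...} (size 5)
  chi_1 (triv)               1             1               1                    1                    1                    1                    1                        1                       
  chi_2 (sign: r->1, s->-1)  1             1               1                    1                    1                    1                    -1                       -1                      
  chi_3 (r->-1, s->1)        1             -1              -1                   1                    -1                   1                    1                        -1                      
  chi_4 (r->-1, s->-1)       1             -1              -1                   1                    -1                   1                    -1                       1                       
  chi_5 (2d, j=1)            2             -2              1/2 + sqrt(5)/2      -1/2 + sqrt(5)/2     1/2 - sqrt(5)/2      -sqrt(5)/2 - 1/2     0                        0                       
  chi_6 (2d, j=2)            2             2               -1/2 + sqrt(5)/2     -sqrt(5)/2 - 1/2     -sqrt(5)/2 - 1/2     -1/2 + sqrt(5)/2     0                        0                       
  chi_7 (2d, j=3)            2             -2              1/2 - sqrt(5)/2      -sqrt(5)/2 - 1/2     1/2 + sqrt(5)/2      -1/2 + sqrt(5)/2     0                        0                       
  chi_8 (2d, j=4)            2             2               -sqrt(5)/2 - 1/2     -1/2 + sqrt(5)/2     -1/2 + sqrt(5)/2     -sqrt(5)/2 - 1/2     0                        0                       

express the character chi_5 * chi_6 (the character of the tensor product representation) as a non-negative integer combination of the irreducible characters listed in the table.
chi_5 tensor chi_6 = chi_5 + chi_7 (all other irreducibles have multiplicity 0).

Details: The character of a tensor product is the pointwise product (chi_5 * chi_6)(C) = chi_5(C) * chi_6(C):
  {e}: (2)*(2), {r^5}: (-2)*(2), {r^1, r^9}: (1/2 + sqrt(5)/2)*(-1/2 + sqrt(5)/2), {r^2, r^8}: (-1/2 + sqrt(5)/2)*(-sqrt(5)/2 - 1/2), {r^3, r^7}: (1/2 - sqrt(5)/2)*(-sqrt(5)/2 - 1/2), {r^4, r^6}: (-sqrt(5)/2 - 1/2)*(-1/2 + sqrt(5)/2), {s, sr^2, ...}: (0)*(0), {sr, sr^3, ...}: (0)*(0)
so (chi_5 * chi_6) takes values
  {e} -> 4, {r^5} -> -4, {r^1, r^9} -> 1, {r^2, r^8} -> -1, {r^3, r^7} -> 1, {r^4, r^6} -> -1, {s, sr^2, ...} -> 0, {sr, sr^3, ...} -> 0.
Now take the inner product of this character with each irreducible chi from the table, <chi_5*chi_6, chi> = (1/20) sum_C |C| (chi_5*chi_6)(C) conj(chi(C)):
  <chi_5*chi_6, chi_1> = (1/20)[1*(4)*conj(1) + 1*(-4)*conj(1) + 2*(1)*conj(1) + 2*(-1)*conj(1) + 2*(1)*conj(1) + 2*(-1)*conj(1) + 5*(0)*conj(1) + 5*(0)*conj(1)]
      = (1/20)[(4) + (-4) + (2) + (-2) + (2) + (-2) + (0) + (0)] = 0/20 = 0
  <chi_5*chi_6, chi_2> = (1/20)[1*(4)*conj(1) + 1*(-4)*conj(1) + 2*(1)*conj(1) + 2*(-1)*conj(1) + 2*(1)*conj(1) + 2*(-1)*conj(1) + 5*(0)*conj(-1) + 5*(0)*conj(-1)]
      = (1/20)[(4) + (-4) + (2) + (-2) + (2) + (-2) + (0) + (0)] = 0/20 = 0
  <chi_5*chi_6, chi_3> = (1/20)[1*(4)*conj(1) + 1*(-4)*conj(-1) + 2*(1)*conj(-1) + 2*(-1)*conj(1) + 2*(1)*conj(-1) + 2*(-1)*conj(1) + 5*(0)*conj(1) + 5*(0)*conj(-1)]
      = (1/20)[(4) + (4) + (-2) + (-2) + (-2) + (-2) + (0) + (0)] = 0/20 = 0
  <chi_5*chi_6, chi_4> = (1/20)[1*(4)*conj(1) + 1*(-4)*conj(-1) + 2*(1)*conj(-1) + 2*(-1)*conj(1) + 2*(1)*conj(-1) + 2*(-1)*conj(1) + 5*(0)*conj(-1) + 5*(0)*conj(1)]
      = (1/20)[(4) + (4) + (-2) + (-2) + (-2) + (-2) + (0) + (0)] = 0/20 = 0
  <chi_5*chi_6, chi_5> = (1/20)[1*(4)*conj(2) + 1*(-4)*conj(-2) + 2*(1)*conj(1/2 + sqrt(5)/2) + 2*(-1)*conj(-1/2 + sqrt(5)/2) + 2*(1)*conj(1/2 - sqrt(5)/2) + 2*(-1)*conj(-sqrt(5)/2 - 1/2) + 5*(0)*conj(0) + 5*(0)*conj(0)]
      = (1/20)[(8) + (8) + (1 + sqrt(5)) + (1 - sqrt(5)) + (1 - sqrt(5)) + (1 + sqrt(5)) + (0) + (0)] = 20/20 = 1
  <chi_5*chi_6, chi_6> = (1/20)[1*(4)*conj(2) + 1*(-4)*conj(2) + 2*(1)*conj(-1/2 + sqrt(5)/2) + 2*(-1)*conj(-sqrt(5)/2 - 1/2) + 2*(1)*conj(-sqrt(5)/2 - 1/2) + 2*(-1)*conj(-1/2 + sqrt(5)/2) + 5*(0)*conj(0) + 5*(0)*conj(0)]
      = (1/20)[(8) + (-8) + (-1 + sqrt(5)) + (1 + sqrt(5)) + (-sqrt(5) - 1) + (1 - sqrt(5)) + (0) + (0)] = 0/20 = 0
  <chi_5*chi_6, chi_7> = (1/20)[1*(4)*conj(2) + 1*(-4)*conj(-2) + 2*(1)*conj(1/2 - sqrt(5)/2) + 2*(-1)*conj(-sqrt(5)/2 - 1/2) + 2*(1)*conj(1/2 + sqrt(5)/2) + 2*(-1)*conj(-1/2 + sqrt(5)/2) + 5*(0)*conj(0) + 5*(0)*conj(0)]
      = (1/20)[(8) + (8) + (1 - sqrt(5)) + (1 + sqrt(5)) + (1 + sqrt(5)) + (1 - sqrt(5)) + (0) + (0)] = 20/20 = 1
  <chi_5*chi_6, chi_8> = (1/20)[1*(4)*conj(2) + 1*(-4)*conj(2) + 2*(1)*conj(-sqrt(5)/2 - 1/2) + 2*(-1)*conj(-1/2 + sqrt(5)/2) + 2*(1)*conj(-1/2 + sqrt(5)/2) + 2*(-1)*conj(-sqrt(5)/2 - 1/2) + 5*(0)*conj(0) + 5*(0)*conj(0)]
      = (1/20)[(8) + (-8) + (-sqrt(5) - 1) + (1 - sqrt(5)) + (-1 + sqrt(5)) + (1 + sqrt(5)) + (0) + (0)] = 0/20 = 0
Hence the multiplicities are chi_5: 1, chi_7: 1. Dimension check: dim(chi_5)*dim(chi_6) = 2*2 = 4 and sum (mult * dim) = 1*2 + 1*2 = 4.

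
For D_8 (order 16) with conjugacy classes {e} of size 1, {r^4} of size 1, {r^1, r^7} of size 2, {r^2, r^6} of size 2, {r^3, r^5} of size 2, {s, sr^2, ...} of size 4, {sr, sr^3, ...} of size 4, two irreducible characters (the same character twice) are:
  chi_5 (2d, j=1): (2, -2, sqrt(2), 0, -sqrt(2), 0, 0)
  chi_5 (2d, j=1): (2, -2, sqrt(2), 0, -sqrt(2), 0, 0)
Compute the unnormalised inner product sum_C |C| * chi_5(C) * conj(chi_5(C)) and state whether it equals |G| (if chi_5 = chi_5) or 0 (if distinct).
Sum = 16 = |G| = 16; so <chi_5, chi_5> = 1 (norm-1 confirms irreducibility).

Working: Compute term by term over conjugacy classes (|C| * chi_5(C) * conj(chi_5(C))):
  1*(2)*conj(2) + 1*(-2)*conj(-2) + 2*(sqrt(2))*conj(sqrt(2)) + 2*(0)*conj(0) + 2*(-sqrt(2))*conj(-sqrt(2)) + 4*(0)*conj(0) + 4*(0)*conj(0)
  = (4) + (4) + (4) + (0) + (4) + (0) + (0)
  = 16.
Dividing by |G| = 16 gives 16/16 = 1, matching the row-orthogonality relation <chi_5, chi_5> = [chi_5 = chi_5].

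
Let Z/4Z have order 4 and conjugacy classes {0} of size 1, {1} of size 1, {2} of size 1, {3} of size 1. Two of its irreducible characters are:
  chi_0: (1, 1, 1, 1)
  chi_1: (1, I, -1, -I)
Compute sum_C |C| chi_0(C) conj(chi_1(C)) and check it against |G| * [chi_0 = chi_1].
Sum = 0; so <chi_0, chi_1> = 0 (distinct irreducibles are orthogonal).

Argument: Compute term by term over conjugacy classes (|C| * chi_0(C) * conj(chi_1(C))):
  1*(1)*conj(1) + 1*(1)*conj(I) + 1*(1)*conj(-1) + 1*(1)*conj(-I)
  = (1) + (-I) + (-1) + (I)
  = 0.
(Exp terms are combined using exp(i*s)*conj(exp(i*t)) = exp(i*(s-t)), and sums of them are collapsed using the identity that for every m > 1 the m distinct m-th roots of unity sum to 0, e.g. 1 + exp(2*I*pi/3) + exp(-2*I*pi/3) = 0.)
Dividing by |G| = 4 gives 0/4 = 0, matching the row-orthogonality relation <chi_0, chi_1> = [chi_0 = chi_1].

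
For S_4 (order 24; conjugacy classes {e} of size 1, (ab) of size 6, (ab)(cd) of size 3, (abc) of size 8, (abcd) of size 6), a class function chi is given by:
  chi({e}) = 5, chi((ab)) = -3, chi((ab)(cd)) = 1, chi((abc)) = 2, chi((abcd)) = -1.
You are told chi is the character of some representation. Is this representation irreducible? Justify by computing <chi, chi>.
Not irreducible (reducible): <chi, chi> = 5 > 1.

Solution. <chi, chi> = (1/|G|) sum_C |C| * |chi(C)|^2 = (1/24)[1*|5|^2 + 6*|-3|^2 + 3*|1|^2 + 8*|2|^2 + 6*|-1|^2]
  = (1/24)[(25) + (54) + (3) + (32) + (6)] = 120/24 = 5.
A character is irreducible iff <chi, chi> = 1, so this representation is reducible.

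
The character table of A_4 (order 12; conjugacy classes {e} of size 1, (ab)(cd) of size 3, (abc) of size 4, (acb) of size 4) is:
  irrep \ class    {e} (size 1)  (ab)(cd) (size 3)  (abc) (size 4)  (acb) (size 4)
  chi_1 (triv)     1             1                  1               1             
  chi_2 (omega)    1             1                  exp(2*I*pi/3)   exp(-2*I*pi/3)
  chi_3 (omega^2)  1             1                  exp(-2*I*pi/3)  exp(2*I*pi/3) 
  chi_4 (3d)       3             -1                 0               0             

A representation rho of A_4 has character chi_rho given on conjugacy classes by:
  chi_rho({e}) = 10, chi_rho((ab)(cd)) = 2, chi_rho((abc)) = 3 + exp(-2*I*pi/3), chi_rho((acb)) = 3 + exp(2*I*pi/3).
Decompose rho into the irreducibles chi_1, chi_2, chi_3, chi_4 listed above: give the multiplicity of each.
Multiplicities: chi_1: 3, chi_2: 0, chi_3: 1, chi_4: 2.

Details: Use <chi_rho, chi> = (1/|G|) sum_C |C| * chi_rho(C) * conj(chi(C)) with |G| = 12 for each irreducible chi in the table:
  <chi_rho, chi_1> = (1/12)[1*(10)*conj(1) + 3*(2)*conj(1) + 4*(3 + exp(-2*I*pi/3))*conj(1) + 4*(3 + exp(2*I*pi/3))*conj(1)]
      = (1/12)[(10) + (6) + (12 + 4*exp(-2*I*pi/3)) + (12 + 4*exp(2*I*pi/3))] = 36/12 = 3
  <chi_rho, chi_2> = (1/12)[1*(10)*conj(1) + 3*(2)*conj(1) + 4*(3 + exp(-2*I*pi/3))*conj(exp(2*I*pi/3)) + 4*(3 + exp(2*I*pi/3))*conj(exp(-2*I*pi/3))]
      = (1/12)[(10) + (6) + (12*exp(-2*I*pi/3) + 4*exp(2*I*pi/3)) + (4*exp(-2*I*pi/3) + 12*exp(2*I*pi/3))] = 0/12 = 0
  <chi_rho, chi_3> = (1/12)[1*(10)*conj(1) + 3*(2)*conj(1) + 4*(3 + exp(-2*I*pi/3))*conj(exp(-2*I*pi/3)) + 4*(3 + exp(2*I*pi/3))*conj(exp(2*I*pi/3))]
      = (1/12)[(10) + (6) + (4 + 12*exp(2*I*pi/3)) + (4 + 12*exp(-2*I*pi/3))] = 12/12 = 1
  <chi_rho, chi_4> = (1/12)[1*(10)*conj(3) + 3*(2)*conj(-1) + 4*(3 + exp(-2*I*pi/3))*conj(0) + 4*(3 + exp(2*I*pi/3))*conj(0)]
      = (1/12)[(30) + (-6) + (0) + (0)] = 24/12 = 2
(Exp terms are combined using exp(i*s)*conj(exp(i*t)) = exp(i*(s-t)), and sums of them are collapsed using the identity that for every m > 1 the m distinct m-th roots of unity sum to 0, e.g. 1 + exp(2*I*pi/3) + exp(-2*I*pi/3) = 0.)
Dimension check: dim(rho) = sum (mult * dim) = 3*1 + 0*1 + 1*1 + 2*3 = 10 = chi_rho(e) = 10.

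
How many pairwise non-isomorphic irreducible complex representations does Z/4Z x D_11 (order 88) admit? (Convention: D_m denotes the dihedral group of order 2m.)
28

Proof sketch: The number of irreducible complex representations of a finite group equals its number of conjugacy classes. For a direct product, #classes(G x H) = #classes(G) * #classes(H). Z/4Z has 4 classes (abelian), D_11 has 7 classes, so 4 * 7 = 28, so Z/4Z x D_11 (order 88) has exactly 28 irreducible complex representations.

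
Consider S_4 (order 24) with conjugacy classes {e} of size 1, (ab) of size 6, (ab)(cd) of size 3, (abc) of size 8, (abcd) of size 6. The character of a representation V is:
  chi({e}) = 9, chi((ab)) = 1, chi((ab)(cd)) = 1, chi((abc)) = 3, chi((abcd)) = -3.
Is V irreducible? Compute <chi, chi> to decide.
Not irreducible (reducible): <chi, chi> = 9 > 1.

Details: <chi, chi> = (1/|G|) sum_C |C| * |chi(C)|^2 = (1/24)[1*|9|^2 + 6*|1|^2 + 3*|1|^2 + 8*|3|^2 + 6*|-3|^2]
  = (1/24)[(81) + (6) + (3) + (72) + (54)] = 216/24 = 9.
A character is irreducible iff <chi, chi> = 1, so this representation is reducible.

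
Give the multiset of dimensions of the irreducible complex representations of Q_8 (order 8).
Dimensions: 1, 1, 1, 1, 2

Argument: There are 5 irreducibles (= number of conjugacy classes). Their dimensions d_i satisfy sum d_i^2 = |G| = 8: 1 + 1 + 1 + 1 + 4 = 8.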